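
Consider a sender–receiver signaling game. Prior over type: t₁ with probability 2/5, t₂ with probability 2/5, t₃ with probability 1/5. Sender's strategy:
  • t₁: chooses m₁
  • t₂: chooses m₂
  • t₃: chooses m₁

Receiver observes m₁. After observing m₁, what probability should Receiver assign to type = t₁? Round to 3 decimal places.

P(m₁) = (2/5)·1 + (2/5)·0 + (1/5)·1 = 3/5
P(t₁ | m₁) = ((2/5)·1) / (3/5) = (2/5) / (3/5) = 2/3

0.667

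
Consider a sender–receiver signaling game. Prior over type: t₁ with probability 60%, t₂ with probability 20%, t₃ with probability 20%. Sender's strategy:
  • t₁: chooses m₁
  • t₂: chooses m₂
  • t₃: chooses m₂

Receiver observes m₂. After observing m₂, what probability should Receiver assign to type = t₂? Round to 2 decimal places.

P(m₂) = 0.6·0 + 0.2·1 + 0.2·1 = 0.4
P(t₂ | m₂) = (0.2·1) / 0.4 = 0.2 / 0.4 = 0.5

0.50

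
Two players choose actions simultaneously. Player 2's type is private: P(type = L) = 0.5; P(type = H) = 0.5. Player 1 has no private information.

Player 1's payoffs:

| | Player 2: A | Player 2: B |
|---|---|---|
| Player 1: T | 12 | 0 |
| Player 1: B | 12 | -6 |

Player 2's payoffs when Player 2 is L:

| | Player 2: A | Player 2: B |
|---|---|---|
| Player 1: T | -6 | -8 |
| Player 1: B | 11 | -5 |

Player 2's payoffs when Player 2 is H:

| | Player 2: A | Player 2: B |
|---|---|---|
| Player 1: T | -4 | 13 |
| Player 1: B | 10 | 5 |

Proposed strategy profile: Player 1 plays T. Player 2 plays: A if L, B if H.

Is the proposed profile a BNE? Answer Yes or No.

Player 1 plays T: E[T] = 0.5·(12) + 0.5·(0) = 6; E[B] = 3. Best-responding. ✓
Player 2 (type L), facing T: A gives -6, B gives -8. Proposed A is best. ✓
Player 2 (type H), facing T: A gives -4, B gives 13. Proposed B is best. ✓

Yes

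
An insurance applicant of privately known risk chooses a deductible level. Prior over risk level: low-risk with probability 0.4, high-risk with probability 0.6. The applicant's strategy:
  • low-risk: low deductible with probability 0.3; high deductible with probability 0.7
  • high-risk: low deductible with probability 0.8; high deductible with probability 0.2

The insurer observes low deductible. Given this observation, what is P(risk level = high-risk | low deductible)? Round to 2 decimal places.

Apply Bayes' rule using the sender's strategy as the likelihood.
P(low deductible) = 0.4·0.3 + 0.6·0.8 = 0.6
P(high-risk | low deductible) = (0.6·0.8) / 0.6 = 0.48 / 0.6 = 0.8

0.80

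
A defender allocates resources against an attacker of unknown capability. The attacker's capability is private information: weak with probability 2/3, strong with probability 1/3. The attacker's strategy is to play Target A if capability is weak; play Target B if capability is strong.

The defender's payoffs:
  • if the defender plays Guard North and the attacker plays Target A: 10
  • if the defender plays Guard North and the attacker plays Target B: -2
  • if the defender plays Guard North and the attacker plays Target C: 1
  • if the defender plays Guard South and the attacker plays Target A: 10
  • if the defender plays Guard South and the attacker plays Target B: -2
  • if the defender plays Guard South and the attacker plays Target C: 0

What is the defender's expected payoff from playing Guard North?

Take the expectation over the attacker's capability, weighting each type's action by its prior probability.
E[Guard North] = 2/3·10 + 1/3·(-2) = 20/3 + (-2/3) = 6

6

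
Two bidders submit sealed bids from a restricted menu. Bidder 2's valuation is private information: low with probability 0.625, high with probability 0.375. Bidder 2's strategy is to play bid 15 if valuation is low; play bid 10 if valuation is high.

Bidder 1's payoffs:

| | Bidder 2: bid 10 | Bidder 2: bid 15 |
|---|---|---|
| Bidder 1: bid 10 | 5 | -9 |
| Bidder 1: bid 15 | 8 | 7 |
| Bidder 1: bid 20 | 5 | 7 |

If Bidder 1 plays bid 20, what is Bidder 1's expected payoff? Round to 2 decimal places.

E[bid 20] = 0.625·7 + 0.375·5 = 4.375 + 1.875 = 6.25

6.25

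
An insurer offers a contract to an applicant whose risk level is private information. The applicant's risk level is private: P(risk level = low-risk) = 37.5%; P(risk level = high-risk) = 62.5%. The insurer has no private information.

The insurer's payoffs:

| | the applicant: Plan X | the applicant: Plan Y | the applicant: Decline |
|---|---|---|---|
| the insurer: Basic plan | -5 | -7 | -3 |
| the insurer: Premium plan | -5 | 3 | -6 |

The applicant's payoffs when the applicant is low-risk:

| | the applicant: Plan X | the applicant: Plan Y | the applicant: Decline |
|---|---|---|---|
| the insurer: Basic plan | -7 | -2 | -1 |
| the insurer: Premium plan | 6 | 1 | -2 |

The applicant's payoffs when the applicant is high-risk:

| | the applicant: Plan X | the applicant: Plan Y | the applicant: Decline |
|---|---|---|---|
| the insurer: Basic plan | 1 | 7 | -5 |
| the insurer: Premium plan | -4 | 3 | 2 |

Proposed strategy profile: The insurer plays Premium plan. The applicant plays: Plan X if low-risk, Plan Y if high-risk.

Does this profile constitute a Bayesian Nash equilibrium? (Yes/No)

Yes

A profile is a BNE iff every type of every player is best-responding given beliefs about the other side.
The insurer plays Premium plan: E[Premium plan] = 0.375·(-5) + 0.625·(3) = 0; E[Basic plan] = -6.25. Best-responding. ✓
The applicant (risk level low-risk), facing Premium plan: Plan X gives 6, Plan Y gives 1, Decline gives -2. Proposed Plan X is best. ✓
The applicant (risk level high-risk), facing Premium plan: Plan X gives -4, Plan Y gives 3, Decline gives 2. Proposed Plan Y is best. ✓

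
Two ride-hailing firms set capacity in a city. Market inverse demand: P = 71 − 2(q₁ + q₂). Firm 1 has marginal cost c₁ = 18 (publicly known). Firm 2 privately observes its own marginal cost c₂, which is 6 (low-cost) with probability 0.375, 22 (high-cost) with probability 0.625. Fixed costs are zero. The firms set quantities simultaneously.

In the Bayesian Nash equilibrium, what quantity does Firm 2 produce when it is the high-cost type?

8

Type-c best response for Firm 2: q₂(c) = (71 − c)/4 − q₁/2.
Firm 1 maximizes expected profit; its first-order condition is 71 − 4q₁ − 2E[q₂] − 18 = 0.
Substituting E[q₂] and solving: E[c₂] = 16, so q₁ = (71 − 2·18 + 16)/6 = 8.5.
q₂(high-cost) = (71 − 22 − 2·8.5)/4 = 8.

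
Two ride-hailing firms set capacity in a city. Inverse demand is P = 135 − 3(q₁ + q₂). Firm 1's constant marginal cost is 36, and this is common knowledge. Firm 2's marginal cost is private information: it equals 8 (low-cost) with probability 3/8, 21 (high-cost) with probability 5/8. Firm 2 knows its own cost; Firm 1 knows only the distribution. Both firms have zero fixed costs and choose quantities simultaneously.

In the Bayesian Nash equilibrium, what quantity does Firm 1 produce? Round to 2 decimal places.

8.79

Firm 2 with cost c maximizes (135 − 3(q₁+q₂) − c)·q₂, giving q₂(c) = (135 − c − 3q₁)/6.
E[c₂] = 3/8·8 + 5/8·21 = 16.125
Firm 1's FOC against E[q₂] yields q₁ = (135 − 2·36 + E[c₂])/9 = (135 − 72 + 16.125)/9 = 8.79167.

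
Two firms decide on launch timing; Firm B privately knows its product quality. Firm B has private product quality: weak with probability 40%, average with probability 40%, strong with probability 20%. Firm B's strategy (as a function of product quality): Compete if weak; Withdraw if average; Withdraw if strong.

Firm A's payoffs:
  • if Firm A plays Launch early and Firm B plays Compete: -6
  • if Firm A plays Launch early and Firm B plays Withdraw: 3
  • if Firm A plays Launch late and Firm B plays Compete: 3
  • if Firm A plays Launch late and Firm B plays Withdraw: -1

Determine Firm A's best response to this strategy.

Launch late

Compute Firm A's expected payoff for each action, taking the expectation over Firm B's type.
E[Launch early] = 0.4·(-6) + 0.4·(3) + 0.2·(3) = -0.6
E[Launch late] = 0.4·(3) + 0.4·(-1) + 0.2·(-1) = 0.6
Best response: Launch late (0.6 is the largest).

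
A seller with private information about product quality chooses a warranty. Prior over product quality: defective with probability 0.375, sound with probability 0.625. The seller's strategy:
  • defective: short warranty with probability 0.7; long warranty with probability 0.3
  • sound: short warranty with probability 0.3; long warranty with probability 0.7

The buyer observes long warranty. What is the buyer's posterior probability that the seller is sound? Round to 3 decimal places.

0.795

P(long warranty) = 0.375·0.3 + 0.625·0.7 = 0.55
P(sound | long warranty) = (0.625·0.7) / 0.55 = 0.4375 / 0.55 = 0.795455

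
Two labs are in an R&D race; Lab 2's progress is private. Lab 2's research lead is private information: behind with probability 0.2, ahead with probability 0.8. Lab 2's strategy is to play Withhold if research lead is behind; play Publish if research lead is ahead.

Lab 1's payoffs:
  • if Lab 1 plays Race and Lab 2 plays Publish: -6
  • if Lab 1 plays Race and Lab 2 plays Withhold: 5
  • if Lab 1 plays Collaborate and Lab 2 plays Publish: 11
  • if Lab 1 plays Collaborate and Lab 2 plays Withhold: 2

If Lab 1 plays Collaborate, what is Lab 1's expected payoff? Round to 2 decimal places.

9.20

E[Collaborate] = 0.2·2 + 0.8·11 = 0.4 + 8.8 = 9.2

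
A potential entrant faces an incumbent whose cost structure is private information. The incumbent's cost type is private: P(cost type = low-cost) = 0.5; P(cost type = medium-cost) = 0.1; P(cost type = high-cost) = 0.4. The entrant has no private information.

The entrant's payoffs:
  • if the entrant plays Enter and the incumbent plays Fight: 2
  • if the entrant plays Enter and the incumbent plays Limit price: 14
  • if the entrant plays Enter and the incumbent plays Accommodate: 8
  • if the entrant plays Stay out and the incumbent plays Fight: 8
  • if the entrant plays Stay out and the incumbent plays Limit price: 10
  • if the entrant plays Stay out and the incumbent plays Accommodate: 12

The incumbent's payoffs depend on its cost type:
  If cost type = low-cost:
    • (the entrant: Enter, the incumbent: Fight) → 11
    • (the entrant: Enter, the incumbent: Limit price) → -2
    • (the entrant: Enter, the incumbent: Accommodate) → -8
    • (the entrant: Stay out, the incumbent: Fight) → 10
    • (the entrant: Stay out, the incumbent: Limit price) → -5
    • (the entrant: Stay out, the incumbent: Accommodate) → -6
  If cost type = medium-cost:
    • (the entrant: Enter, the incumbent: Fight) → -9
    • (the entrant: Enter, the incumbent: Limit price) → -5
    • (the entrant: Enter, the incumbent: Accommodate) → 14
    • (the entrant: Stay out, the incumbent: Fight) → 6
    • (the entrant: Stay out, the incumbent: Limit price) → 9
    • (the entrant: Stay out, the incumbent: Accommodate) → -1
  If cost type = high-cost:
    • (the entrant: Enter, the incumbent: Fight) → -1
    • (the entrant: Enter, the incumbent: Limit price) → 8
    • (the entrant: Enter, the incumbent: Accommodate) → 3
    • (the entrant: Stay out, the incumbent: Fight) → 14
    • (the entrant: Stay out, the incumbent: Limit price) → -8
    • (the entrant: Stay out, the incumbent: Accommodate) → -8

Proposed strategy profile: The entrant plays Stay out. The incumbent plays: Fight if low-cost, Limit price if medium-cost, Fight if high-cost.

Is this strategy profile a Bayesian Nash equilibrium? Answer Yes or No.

Yes

A profile is a BNE iff every type of every player is best-responding given beliefs about the other side.
The entrant plays Stay out: E[Stay out] = 0.5·(8) + 0.1·(10) + 0.4·(8) = 8.2; E[Enter] = 3.2. Best-responding. ✓
The incumbent (cost type low-cost), facing Stay out: Fight gives 10, Limit price gives -5, Accommodate gives -6. Proposed Fight is best. ✓
The incumbent (cost type medium-cost), facing Stay out: Fight gives 6, Limit price gives 9, Accommodate gives -1. Proposed Limit price is best. ✓
The incumbent (cost type high-cost), facing Stay out: Fight gives 14, Limit price gives -8, Accommodate gives -8. Proposed Fight is best. ✓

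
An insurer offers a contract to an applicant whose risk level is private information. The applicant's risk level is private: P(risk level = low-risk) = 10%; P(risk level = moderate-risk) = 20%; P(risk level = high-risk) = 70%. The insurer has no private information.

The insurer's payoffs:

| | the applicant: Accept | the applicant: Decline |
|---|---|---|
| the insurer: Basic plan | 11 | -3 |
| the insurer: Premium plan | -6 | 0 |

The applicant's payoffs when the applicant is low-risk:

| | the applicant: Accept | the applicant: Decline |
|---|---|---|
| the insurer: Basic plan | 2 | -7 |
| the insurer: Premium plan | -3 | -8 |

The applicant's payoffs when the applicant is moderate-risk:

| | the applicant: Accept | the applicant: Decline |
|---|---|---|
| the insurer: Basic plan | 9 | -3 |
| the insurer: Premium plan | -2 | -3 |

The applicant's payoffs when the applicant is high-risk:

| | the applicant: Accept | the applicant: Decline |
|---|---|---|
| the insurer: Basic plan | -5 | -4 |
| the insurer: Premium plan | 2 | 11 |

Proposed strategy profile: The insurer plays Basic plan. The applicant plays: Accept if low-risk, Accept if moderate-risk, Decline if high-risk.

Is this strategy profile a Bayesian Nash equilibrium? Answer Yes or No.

The insurer plays Basic plan: E[Basic plan] = 0.1·(11) + 0.2·(11) + 0.7·(-3) = 1.2; E[Premium plan] = -1.8. Best-responding. ✓
The applicant (risk level low-risk), facing Basic plan: Accept gives 2, Decline gives -7. Proposed Accept is best. ✓
The applicant (risk level moderate-risk), facing Basic plan: Accept gives 9, Decline gives -3. Proposed Accept is best. ✓
The applicant (risk level high-risk), facing Basic plan: Accept gives -5, Decline gives -4. Proposed Decline is best. ✓

Yes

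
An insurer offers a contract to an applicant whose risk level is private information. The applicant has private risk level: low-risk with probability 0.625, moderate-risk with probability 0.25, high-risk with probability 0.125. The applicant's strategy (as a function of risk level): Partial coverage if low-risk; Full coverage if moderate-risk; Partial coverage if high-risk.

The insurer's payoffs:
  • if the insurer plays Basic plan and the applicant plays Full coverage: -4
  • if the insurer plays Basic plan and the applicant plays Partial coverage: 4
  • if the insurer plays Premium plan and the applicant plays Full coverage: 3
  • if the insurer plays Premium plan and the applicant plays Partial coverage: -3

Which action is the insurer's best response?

Basic plan

E[Basic plan] = 0.625·(4) + 0.25·(-4) + 0.125·(4) = 2
E[Premium plan] = 0.625·(-3) + 0.25·(3) + 0.125·(-3) = -1.5
Best response: Basic plan (2 is the largest).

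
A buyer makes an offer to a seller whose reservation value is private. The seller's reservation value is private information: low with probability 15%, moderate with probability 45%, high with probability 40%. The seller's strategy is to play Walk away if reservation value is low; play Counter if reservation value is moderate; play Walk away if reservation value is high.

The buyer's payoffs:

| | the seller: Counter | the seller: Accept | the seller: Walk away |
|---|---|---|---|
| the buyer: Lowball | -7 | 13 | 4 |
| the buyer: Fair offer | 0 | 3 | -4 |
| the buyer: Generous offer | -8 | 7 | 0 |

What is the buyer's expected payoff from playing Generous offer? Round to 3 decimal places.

E[Generous offer] = 0.15·0 + 0.45·(-8) + 0.4·0 = 0 + (-3.6) + 0 = -3.6

-3.600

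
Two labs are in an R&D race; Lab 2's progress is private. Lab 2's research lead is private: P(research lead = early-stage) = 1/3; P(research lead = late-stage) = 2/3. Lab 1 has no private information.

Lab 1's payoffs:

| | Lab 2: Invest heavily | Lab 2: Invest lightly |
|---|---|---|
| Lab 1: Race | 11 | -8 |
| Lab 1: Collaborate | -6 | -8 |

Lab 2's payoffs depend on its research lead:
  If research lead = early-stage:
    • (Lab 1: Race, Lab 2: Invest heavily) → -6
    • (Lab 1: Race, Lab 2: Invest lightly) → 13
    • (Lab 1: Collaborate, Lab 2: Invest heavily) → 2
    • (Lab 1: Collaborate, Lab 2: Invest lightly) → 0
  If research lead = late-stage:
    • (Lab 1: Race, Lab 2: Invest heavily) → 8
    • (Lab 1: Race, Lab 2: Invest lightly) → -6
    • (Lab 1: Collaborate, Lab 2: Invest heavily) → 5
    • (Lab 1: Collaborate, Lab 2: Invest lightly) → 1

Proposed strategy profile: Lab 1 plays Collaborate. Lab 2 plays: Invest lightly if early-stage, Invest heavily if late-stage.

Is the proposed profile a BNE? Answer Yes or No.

Lab 1 plays Collaborate: E[Collaborate] = 1/3·(-8) + 2/3·(-6) = -20/3; E[Race] = 14/3. Not best-responding. ✗
Lab 2 (research lead early-stage), facing Collaborate: Invest heavily gives 2, Invest lightly gives 0. Proposed Invest lightly is not best — profitable deviation exists. ✗
Lab 2 (research lead late-stage), facing Collaborate: Invest heavily gives 5, Invest lightly gives 1. Proposed Invest heavily is best. ✓

No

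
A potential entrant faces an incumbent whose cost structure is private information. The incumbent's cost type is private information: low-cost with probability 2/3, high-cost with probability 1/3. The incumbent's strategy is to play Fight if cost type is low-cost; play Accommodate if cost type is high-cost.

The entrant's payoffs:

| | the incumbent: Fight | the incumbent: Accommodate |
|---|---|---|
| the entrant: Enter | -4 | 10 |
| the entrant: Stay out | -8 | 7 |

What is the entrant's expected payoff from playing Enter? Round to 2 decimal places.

0.67

Take the expectation over the incumbent's cost type, weighting each type's action by its prior probability.
E[Enter] = 2/3·(-4) + 1/3·10 = (-8/3) + 10/3 = 2/3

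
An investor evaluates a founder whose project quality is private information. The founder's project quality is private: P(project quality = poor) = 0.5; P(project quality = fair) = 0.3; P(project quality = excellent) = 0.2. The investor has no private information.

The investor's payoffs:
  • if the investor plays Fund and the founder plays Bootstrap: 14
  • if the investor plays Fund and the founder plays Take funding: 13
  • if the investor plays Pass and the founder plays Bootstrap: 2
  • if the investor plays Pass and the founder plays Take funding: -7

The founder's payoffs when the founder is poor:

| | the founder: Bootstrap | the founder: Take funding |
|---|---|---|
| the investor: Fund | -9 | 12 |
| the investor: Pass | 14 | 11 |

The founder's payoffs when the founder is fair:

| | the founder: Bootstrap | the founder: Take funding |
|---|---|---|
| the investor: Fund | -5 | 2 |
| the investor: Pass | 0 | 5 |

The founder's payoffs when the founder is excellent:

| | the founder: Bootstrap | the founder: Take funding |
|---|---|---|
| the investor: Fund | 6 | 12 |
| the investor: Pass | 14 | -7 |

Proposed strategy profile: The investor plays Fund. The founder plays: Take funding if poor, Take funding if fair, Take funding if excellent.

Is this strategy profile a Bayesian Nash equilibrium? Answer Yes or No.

Yes

The investor plays Fund: E[Fund] = 0.5·(13) + 0.3·(13) + 0.2·(13) = 13; E[Pass] = -7. Best-responding. ✓
The founder (project quality poor), facing Fund: Bootstrap gives -9, Take funding gives 12. Proposed Take funding is best. ✓
The founder (project quality fair), facing Fund: Bootstrap gives -5, Take funding gives 2. Proposed Take funding is best. ✓
The founder (project quality excellent), facing Fund: Bootstrap gives 6, Take funding gives 12. Proposed Take funding is best. ✓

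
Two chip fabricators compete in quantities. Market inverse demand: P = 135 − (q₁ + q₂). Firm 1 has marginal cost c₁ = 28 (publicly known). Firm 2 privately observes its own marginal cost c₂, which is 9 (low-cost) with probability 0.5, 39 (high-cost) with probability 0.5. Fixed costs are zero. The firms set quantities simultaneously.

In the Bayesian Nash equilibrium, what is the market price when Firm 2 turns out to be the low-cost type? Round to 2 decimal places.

54.83

Type-c best response for Firm 2: q₂(c) = (135 − c)/2 − q₁/2.
Firm 1 maximizes expected profit; its first-order condition is 135 − 2q₁ − E[q₂] − 28 = 0.
Substituting E[q₂] and solving: E[c₂] = 24, so q₁ = (135 − 2·28 + 24)/3 = 34.3333.
q₂(low-cost) = 45.8333, so P = 135 − (34.3333 + 45.8333) = 54.8333.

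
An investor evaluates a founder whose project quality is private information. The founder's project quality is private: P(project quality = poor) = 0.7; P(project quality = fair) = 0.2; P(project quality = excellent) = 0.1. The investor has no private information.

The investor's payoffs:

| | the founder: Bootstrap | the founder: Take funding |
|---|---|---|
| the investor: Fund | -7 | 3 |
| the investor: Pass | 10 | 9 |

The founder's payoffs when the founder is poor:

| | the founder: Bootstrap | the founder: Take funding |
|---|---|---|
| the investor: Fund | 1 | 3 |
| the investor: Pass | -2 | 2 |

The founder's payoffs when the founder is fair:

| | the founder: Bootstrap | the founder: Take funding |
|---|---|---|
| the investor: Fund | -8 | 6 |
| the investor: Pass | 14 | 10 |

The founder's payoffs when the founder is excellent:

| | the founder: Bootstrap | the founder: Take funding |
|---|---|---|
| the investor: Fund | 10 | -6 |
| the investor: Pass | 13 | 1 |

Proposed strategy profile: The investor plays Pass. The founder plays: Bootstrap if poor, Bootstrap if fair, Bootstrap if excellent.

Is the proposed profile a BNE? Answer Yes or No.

No

A profile is a BNE iff every type of every player is best-responding given beliefs about the other side.
The investor plays Pass: E[Pass] = 0.7·(10) + 0.2·(10) + 0.1·(10) = 10; E[Fund] = -7. Best-responding. ✓
The founder (project quality poor), facing Pass: Bootstrap gives -2, Take funding gives 2. Proposed Bootstrap is not best — profitable deviation exists. ✗
The founder (project quality fair), facing Pass: Bootstrap gives 14, Take funding gives 10. Proposed Bootstrap is best. ✓
The founder (project quality excellent), facing Pass: Bootstrap gives 13, Take funding gives 1. Proposed Bootstrap is best. ✓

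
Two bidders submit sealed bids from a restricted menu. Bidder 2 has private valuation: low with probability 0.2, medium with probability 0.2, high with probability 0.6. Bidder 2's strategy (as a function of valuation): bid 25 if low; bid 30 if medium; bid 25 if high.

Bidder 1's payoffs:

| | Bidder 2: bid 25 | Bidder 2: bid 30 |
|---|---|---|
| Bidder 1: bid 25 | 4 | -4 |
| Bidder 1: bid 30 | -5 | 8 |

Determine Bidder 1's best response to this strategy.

bid 25

E[bid 25] = 0.2·(4) + 0.2·(-4) + 0.6·(4) = 2.4
E[bid 30] = 0.2·(-5) + 0.2·(8) + 0.6·(-5) = -2.4
Best response: bid 25 (2.4 is the largest).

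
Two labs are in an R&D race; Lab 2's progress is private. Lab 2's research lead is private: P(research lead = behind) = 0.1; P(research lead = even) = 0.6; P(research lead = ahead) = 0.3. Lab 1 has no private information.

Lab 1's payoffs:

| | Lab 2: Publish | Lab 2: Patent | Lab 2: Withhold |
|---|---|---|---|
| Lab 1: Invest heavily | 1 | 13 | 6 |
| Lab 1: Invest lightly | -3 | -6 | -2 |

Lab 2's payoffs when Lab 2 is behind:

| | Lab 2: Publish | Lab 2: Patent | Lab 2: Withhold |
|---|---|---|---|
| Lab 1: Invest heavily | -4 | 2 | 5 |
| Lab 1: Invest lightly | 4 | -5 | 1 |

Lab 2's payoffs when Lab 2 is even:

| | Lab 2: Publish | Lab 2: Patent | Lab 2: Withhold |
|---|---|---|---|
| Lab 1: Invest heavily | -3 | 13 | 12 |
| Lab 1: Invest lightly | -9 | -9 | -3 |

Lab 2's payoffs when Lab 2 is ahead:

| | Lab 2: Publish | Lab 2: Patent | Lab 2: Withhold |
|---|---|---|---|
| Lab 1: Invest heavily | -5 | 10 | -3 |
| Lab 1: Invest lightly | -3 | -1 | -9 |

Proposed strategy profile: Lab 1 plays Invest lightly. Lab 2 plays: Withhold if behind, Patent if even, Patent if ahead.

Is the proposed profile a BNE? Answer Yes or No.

Lab 1 plays Invest lightly: E[Invest lightly] = 0.1·(-2) + 0.6·(-6) + 0.3·(-6) = -5.6; E[Invest heavily] = 12.3. Not best-responding. ✗
Lab 2 (research lead behind), facing Invest lightly: Publish gives 4, Patent gives -5, Withhold gives 1. Proposed Withhold is not best — profitable deviation exists. ✗
Lab 2 (research lead even), facing Invest lightly: Publish gives -9, Patent gives -9, Withhold gives -3. Proposed Patent is not best — profitable deviation exists. ✗
Lab 2 (research lead ahead), facing Invest lightly: Publish gives -3, Patent gives -1, Withhold gives -9. Proposed Patent is best. ✓

No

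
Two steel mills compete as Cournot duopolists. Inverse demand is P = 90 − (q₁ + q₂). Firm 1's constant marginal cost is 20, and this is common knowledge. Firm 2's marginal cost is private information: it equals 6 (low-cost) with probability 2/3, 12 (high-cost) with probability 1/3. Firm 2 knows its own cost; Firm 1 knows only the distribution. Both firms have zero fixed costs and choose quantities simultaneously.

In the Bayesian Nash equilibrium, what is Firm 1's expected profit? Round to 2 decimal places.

373.78

Type-c best response for Firm 2: q₂(c) = (90 − c)/2 − q₁/2.
Firm 1 maximizes expected profit; its first-order condition is 90 − 2q₁ − E[q₂] − 20 = 0.
Substituting E[q₂] and solving: E[c₂] = 8, so q₁ = (90 − 2·20 + 8)/3 = 19.3333.
E[P] = 90 − (q₁ + E[q₂]) = 39.3333; Firm 1's expected profit = (E[P] − 20)·q₁ = (39.3333 − 20)·19.3333 = 373.778.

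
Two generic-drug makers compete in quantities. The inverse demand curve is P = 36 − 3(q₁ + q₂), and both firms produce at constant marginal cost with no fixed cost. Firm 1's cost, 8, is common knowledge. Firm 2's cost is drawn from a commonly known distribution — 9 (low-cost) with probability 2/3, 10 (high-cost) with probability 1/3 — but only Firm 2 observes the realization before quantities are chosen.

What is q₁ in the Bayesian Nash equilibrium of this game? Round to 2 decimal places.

Firm 2 with cost c maximizes (36 − 3(q₁+q₂) − c)·q₂, giving q₂(c) = (36 − c − 3q₁)/6.
E[c₂] = 2/3·9 + 1/3·10 = 9.33333
Firm 1's FOC against E[q₂] yields q₁ = (36 − 2·8 + E[c₂])/9 = (36 − 16 + 9.33333)/9 = 3.25926.

3.26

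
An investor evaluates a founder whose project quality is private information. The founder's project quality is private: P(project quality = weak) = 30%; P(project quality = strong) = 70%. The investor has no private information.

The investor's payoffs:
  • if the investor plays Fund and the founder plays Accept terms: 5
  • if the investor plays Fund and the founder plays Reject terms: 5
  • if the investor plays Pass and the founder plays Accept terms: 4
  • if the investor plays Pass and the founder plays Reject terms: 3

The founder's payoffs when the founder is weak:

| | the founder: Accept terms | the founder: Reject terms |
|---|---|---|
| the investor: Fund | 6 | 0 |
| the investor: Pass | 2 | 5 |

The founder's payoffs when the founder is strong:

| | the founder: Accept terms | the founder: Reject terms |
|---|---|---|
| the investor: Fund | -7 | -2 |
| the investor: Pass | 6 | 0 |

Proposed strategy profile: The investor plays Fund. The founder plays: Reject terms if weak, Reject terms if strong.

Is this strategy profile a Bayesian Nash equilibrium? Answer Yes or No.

The investor plays Fund: E[Fund] = 0.3·(5) + 0.7·(5) = 5; E[Pass] = 3. Best-responding. ✓
The founder (project quality weak), facing Fund: Accept terms gives 6, Reject terms gives 0. Proposed Reject terms is not best — profitable deviation exists. ✗
The founder (project quality strong), facing Fund: Accept terms gives -7, Reject terms gives -2. Proposed Reject terms is best. ✓

No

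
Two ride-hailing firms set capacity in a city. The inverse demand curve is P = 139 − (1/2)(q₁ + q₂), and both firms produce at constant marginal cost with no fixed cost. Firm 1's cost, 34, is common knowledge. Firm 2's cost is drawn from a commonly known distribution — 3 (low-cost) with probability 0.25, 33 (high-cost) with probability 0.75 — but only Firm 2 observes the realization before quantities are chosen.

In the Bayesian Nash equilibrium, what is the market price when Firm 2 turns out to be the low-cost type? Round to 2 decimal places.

Type-c best response for Firm 2: q₂(c) = (139 − c) − q₁/2.
Firm 1 maximizes expected profit; its first-order condition is 139 − q₁ − (1/2)E[q₂] − 34 = 0.
Substituting E[q₂] and solving: E[c₂] = 25.5, so q₁ = (139 − 2·34 + 25.5)/(3/2) = 64.3333.
q₂(low-cost) = 103.833, so P = 139 − (1/2)·(64.3333 + 103.833) = 54.9167.

54.92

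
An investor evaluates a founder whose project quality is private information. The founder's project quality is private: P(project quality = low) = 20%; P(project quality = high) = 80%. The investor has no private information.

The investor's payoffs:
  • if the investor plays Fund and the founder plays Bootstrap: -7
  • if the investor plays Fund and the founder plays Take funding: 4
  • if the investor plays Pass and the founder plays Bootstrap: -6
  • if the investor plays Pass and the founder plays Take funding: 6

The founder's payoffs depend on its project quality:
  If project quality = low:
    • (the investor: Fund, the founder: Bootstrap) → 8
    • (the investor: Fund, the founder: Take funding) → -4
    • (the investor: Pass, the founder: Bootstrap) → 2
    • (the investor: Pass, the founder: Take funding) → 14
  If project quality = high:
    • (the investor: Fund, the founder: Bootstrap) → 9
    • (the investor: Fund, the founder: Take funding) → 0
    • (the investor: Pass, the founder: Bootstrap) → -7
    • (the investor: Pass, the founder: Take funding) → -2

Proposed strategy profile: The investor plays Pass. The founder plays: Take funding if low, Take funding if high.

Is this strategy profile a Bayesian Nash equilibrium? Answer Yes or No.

Yes

A profile is a BNE iff every type of every player is best-responding given beliefs about the other side.
The investor plays Pass: E[Pass] = 0.2·(6) + 0.8·(6) = 6; E[Fund] = 4. Best-responding. ✓
The founder (project quality low), facing Pass: Bootstrap gives 2, Take funding gives 14. Proposed Take funding is best. ✓
The founder (project quality high), facing Pass: Bootstrap gives -7, Take funding gives -2. Proposed Take funding is best. ✓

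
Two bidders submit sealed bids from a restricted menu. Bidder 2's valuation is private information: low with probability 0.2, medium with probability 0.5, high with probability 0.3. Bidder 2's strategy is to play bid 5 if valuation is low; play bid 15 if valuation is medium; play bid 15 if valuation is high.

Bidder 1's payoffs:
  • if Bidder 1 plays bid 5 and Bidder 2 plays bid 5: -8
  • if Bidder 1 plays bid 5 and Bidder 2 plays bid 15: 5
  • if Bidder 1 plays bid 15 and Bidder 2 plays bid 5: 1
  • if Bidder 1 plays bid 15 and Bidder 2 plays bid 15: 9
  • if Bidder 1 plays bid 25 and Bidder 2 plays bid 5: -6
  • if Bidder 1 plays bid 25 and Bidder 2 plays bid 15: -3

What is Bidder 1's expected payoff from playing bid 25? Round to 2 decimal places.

-3.60

E[bid 25] = 0.2·(-6) + 0.5·(-3) + 0.3·(-3) = (-1.2) + (-1.5) + (-0.9) = -3.6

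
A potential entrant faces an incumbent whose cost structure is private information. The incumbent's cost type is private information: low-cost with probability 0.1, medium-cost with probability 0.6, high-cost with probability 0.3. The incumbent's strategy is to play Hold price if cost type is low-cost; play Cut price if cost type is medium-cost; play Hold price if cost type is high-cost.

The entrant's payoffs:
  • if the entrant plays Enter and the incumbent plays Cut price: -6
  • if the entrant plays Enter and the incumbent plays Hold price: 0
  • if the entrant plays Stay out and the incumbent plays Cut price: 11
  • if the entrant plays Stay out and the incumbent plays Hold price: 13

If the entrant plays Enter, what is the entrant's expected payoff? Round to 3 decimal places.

E[Enter] = 0.1·0 + 0.6·(-6) + 0.3·0 = 0 + (-3.6) + 0 = -3.6

-3.600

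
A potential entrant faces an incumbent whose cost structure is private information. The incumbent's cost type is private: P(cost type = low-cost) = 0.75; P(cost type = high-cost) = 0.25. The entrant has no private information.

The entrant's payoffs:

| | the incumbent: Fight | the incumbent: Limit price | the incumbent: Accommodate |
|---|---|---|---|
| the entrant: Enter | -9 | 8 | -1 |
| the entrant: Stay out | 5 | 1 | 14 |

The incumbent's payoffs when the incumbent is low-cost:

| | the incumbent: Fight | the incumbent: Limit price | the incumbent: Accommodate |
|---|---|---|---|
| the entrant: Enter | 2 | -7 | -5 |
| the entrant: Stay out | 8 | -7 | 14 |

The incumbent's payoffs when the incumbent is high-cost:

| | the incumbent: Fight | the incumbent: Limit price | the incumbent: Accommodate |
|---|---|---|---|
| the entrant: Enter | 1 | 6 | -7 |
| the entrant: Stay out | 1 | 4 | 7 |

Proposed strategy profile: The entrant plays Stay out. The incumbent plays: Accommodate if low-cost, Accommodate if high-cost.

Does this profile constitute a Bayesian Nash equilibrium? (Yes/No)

The entrant plays Stay out: E[Stay out] = 0.75·(14) + 0.25·(14) = 14; E[Enter] = -1. Best-responding. ✓
The incumbent (cost type low-cost), facing Stay out: Fight gives 8, Limit price gives -7, Accommodate gives 14. Proposed Accommodate is best. ✓
The incumbent (cost type high-cost), facing Stay out: Fight gives 1, Limit price gives 4, Accommodate gives 7. Proposed Accommodate is best. ✓

Yes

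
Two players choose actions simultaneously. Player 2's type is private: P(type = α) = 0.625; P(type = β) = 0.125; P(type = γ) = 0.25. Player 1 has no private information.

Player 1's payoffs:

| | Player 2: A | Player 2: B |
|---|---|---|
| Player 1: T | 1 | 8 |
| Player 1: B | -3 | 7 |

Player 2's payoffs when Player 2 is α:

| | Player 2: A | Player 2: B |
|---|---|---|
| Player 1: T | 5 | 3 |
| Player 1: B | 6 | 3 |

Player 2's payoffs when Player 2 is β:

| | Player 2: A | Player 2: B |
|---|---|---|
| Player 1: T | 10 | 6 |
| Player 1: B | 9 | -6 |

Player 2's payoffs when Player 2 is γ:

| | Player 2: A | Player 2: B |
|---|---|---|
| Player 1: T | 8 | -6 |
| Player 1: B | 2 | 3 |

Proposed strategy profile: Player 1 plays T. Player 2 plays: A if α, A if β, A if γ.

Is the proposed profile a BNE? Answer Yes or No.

Yes

Player 1 plays T: E[T] = 0.625·(1) + 0.125·(1) + 0.25·(1) = 1; E[B] = -3. Best-responding. ✓
Player 2 (type α), facing T: A gives 5, B gives 3. Proposed A is best. ✓
Player 2 (type β), facing T: A gives 10, B gives 6. Proposed A is best. ✓
Player 2 (type γ), facing T: A gives 8, B gives -6. Proposed A is best. ✓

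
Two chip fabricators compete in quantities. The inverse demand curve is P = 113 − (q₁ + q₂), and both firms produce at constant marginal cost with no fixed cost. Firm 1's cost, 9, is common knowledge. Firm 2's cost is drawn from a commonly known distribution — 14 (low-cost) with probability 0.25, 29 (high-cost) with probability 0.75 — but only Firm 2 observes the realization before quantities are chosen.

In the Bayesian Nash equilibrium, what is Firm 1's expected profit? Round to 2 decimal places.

1606.67

Firm 2 with cost c maximizes (113 − (q₁+q₂) − c)·q₂, giving q₂(c) = (113 − c − q₁)/2.
E[c₂] = 0.25·14 + 0.75·29 = 25.25
Firm 1's FOC against E[q₂] yields q₁ = (113 − 2·9 + E[c₂])/3 = (113 − 18 + 25.25)/3 = 40.0833.
E[P] = 113 − (q₁ + E[q₂]) = 49.0833; Firm 1's expected profit = (E[P] − 9)·q₁ = (49.0833 − 9)·40.0833 = 1606.67.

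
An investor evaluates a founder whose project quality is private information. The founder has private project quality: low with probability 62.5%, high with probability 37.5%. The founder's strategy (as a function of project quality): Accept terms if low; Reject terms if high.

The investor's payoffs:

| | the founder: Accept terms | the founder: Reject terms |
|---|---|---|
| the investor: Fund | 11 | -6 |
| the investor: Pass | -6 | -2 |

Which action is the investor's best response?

Fund

E[Fund] = 0.625·(11) + 0.375·(-6) = 4.625
E[Pass] = 0.625·(-6) + 0.375·(-2) = -4.5
Best response: Fund (4.625 is the largest).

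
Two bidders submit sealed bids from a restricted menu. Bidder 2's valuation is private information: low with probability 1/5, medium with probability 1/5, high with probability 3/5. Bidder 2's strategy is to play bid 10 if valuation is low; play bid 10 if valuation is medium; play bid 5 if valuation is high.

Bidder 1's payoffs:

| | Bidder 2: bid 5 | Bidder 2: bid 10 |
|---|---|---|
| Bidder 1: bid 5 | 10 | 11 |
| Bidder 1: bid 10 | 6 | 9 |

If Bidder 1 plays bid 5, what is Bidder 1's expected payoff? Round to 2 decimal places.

E[bid 5] = 1/5·11 + 1/5·11 + 3/5·10 = 11/5 + 11/5 + 6 = 52/5

10.40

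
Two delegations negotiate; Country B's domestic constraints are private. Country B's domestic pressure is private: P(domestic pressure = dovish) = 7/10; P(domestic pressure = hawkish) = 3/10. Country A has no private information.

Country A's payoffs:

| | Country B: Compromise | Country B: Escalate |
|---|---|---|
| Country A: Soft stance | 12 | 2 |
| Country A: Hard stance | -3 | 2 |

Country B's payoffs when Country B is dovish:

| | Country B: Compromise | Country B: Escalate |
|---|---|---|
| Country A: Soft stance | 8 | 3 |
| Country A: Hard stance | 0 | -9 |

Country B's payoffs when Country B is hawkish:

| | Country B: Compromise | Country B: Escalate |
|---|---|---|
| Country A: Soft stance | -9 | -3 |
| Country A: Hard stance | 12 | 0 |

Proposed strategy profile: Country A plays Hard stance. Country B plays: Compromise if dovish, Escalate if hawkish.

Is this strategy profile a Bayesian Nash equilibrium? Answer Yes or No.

A profile is a BNE iff every type of every player is best-responding given beliefs about the other side.
Country A plays Hard stance: E[Hard stance] = 7/10·(-3) + 3/10·(2) = -3/2; E[Soft stance] = 9. Not best-responding. ✗
Country B (domestic pressure dovish), facing Hard stance: Compromise gives 0, Escalate gives -9. Proposed Compromise is best. ✓
Country B (domestic pressure hawkish), facing Hard stance: Compromise gives 12, Escalate gives 0. Proposed Escalate is not best — profitable deviation exists. ✗

No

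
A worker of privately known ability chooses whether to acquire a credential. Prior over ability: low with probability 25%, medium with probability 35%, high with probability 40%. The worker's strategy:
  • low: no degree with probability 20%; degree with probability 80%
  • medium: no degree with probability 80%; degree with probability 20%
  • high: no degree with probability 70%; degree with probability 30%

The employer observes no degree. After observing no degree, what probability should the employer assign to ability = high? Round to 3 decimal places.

0.459

Apply Bayes' rule using the sender's strategy as the likelihood.
P(no degree) = 0.25·0.2 + 0.35·0.8 + 0.4·0.7 = 0.61
P(high | no degree) = (0.4·0.7) / 0.61 = 0.28 / 0.61 = 0.459016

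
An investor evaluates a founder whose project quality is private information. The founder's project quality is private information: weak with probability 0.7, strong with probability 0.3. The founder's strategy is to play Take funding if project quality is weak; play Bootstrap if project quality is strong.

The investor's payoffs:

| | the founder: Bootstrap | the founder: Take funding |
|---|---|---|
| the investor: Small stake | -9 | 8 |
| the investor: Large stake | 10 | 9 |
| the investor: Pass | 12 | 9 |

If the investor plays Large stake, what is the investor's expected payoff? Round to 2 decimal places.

9.30

Take the expectation over the founder's project quality, weighting each type's action by its prior probability.
E[Large stake] = 0.7·9 + 0.3·10 = 6.3 + 3 = 9.3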